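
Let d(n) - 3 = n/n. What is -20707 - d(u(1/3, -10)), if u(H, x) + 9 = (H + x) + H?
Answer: -20711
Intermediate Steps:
u(H, x) = -9 + x + 2*H (u(H, x) = -9 + ((H + x) + H) = -9 + (x + 2*H) = -9 + x + 2*H)
d(n) = 4 (d(n) = 3 + n/n = 3 + 1 = 4)
-20707 - d(u(1/3, -10)) = -20707 - 1*4 = -20707 - 4 = -20711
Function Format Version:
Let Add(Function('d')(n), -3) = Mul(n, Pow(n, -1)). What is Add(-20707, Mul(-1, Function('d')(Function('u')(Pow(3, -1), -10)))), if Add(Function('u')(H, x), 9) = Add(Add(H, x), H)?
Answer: -20711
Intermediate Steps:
Function('u')(H, x) = Add(-9, x, Mul(2, H)) (Function('u')(H, x) = Add(-9, Add(Add(H, x), H)) = Add(-9, Add(x, Mul(2, H))) = Add(-9, x, Mul(2, H)))
Function('d')(n) = 4 (Function('d')(n) = Add(3, Mul(n, Pow(n, -1))) = Add(3, 1) = 4)
Add(-20707, Mul(-1, Function('d')(Function('u')(Pow(3, -1), -10)))) = Add(-20707, Mul(-1, 4)) = Add(-20707, -4) = -20711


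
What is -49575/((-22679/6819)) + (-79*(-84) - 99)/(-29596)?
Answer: 10004836519677/671207684 ≈ 14906.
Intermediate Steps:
-49575/((-22679/6819)) + (-79*(-84) - 99)/(-29596) = -49575/((-22679*1/6819)) + (6636 - 99)*(-1/29596) = -49575/(-22679/6819) + 6537*(-1/29596) = -49575*(-6819/22679) - 6537/29596 = 338051925/22679 - 6537/29596 = 10004836519677/671207684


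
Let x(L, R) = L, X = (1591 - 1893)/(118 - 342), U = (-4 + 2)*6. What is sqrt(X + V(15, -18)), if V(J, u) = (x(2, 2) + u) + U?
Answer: I*sqrt(20895)/28 ≈ 5.1625*I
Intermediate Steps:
U = -12 (U = -2*6 = -12)
X = 151/112 (X = -302/(-224) = -302*(-1/224) = 151/112 ≈ 1.3482)
V(J, u) = -10 + u (V(J, u) = (2 + u) - 12 = -10 + u)
sqrt(X + V(15, -18)) = sqrt(151/112 + (-10 - 18)) = sqrt(151/112 - 28) = sqrt(-2985/112) = I*sqrt(20895)/28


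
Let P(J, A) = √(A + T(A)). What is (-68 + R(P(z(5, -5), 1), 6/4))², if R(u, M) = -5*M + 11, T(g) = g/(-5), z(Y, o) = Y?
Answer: 16641/4 ≈ 4160.3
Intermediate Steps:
T(g) = -g/5 (T(g) = g*(-⅕) = -g/5)
P(J, A) = 2*√5*√A/5 (P(J, A) = √(A - A/5) = √(4*A/5) = 2*√5*√A/5)
R(u, M) = 11 - 5*M
(-68 + R(P(z(5, -5), 1), 6/4))² = (-68 + (11 - 30/4))² = (-68 + (11 - 5*3/2))² = (-68 + (11 - 15/2))² = (-68 + 7/2)² = (-129/2)² = 16641/4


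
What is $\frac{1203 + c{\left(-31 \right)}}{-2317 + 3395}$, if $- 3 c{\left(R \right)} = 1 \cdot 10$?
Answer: $\frac{3599}{3234} \approx 1.1129$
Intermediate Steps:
$c{\left(R \right)} = - \frac{10}{3}$ ($c{\left(R \right)} = - \frac{1 \cdot 10}{3} = \left(- \frac{1}{3}\right) 10 = - \frac{10}{3}$)
$\frac{1203 + c{\left(-31 \right)}}{-2317 + 3395} = \frac{1203 - \frac{10}{3}}{-2317 + 3395} = \frac{3599}{3 \cdot 1078} = \frac{3599}{3} \cdot \frac{1}{1078} = \frac{3599}{3234}$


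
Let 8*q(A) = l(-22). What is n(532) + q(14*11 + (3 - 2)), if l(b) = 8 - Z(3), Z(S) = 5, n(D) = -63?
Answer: -501/8 ≈ -62.625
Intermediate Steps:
l(b) = 3 (l(b) = 8 - 1*5 = 8 - 5 = 3)
q(A) = 3/8 (q(A) = (⅛)*3 = 3/8)
n(532) + q(14*11 + (3 - 2)) = -63 + 3/8 = -501/8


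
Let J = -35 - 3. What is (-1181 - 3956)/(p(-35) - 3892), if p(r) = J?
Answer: 5137/3930 ≈ 1.3071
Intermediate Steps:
J = -38
p(r) = -38
(-1181 - 3956)/(p(-35) - 3892) = (-1181 - 3956)/(-38 - 3892) = -5137/(-3930) = -5137*(-1/3930) = 5137/3930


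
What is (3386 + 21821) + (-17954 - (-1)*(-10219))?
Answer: -2966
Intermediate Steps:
(3386 + 21821) + (-17954 - (-1)*(-10219)) = 25207 + (-17954 - 1*10219) = 25207 + (-17954 - 10219) = 25207 - 28173 = -2966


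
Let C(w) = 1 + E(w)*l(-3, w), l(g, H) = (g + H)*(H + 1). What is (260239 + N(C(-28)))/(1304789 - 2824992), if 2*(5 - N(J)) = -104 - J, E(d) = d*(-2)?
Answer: -567465/3040406 ≈ -0.18664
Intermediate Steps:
E(d) = -2*d
l(g, H) = (1 + H)*(H + g) (l(g, H) = (H + g)*(1 + H) = (1 + H)*(H + g))
C(w) = 1 - 2*w*(-3 + w² - 2*w) (C(w) = 1 + (-2*w)*(w - 3 + w² + w*(-3)) = 1 + (-2*w)*(w - 3 + w² - 3*w) = 1 + (-2*w)*(-3 + w² - 2*w) = 1 - 2*w*(-3 + w² - 2*w))
N(J) = 57 + J/2 (N(J) = 5 - (-104 - J)/2 = 5 + (52 + J/2) = 57 + J/2)
(260239 + N(C(-28)))/(1304789 - 2824992) = (260239 + (57 + (1 + 2*(-28)*(3 - 1*(-28)² + 2*(-28)))/2))/(1304789 - 2824992) = (260239 + (57 + (1 + 2*(-28)*(3 - 1*784 - 56))/2))/(-1520203) = (260239 + (57 + (1 + 2*(-28)*(3 - 784 - 56))/2))*(-1/1520203) = (260239 + (57 + (1 + 2*(-28)*(-837))/2))*(-1/1520203) = (260239 + (57 + (1 + 46872)/2))*(-1/1520203) = (260239 + (57 + (½)*46873))*(-1/1520203) = (260239 + (57 + 46873/2))*(-1/1520203) = (260239 + 46987/2)*(-1/1520203) = (567465/2)*(-1/1520203) = -567465/3040406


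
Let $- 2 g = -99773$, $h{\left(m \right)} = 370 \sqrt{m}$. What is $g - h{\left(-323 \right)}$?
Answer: $\frac{99773}{2} - 370 i \sqrt{323} \approx 49887.0 - 6649.7 i$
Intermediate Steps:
$g = \frac{99773}{2}$ ($g = \left(- \frac{1}{2}\right) \left(-99773\right) = \frac{99773}{2} \approx 49887.0$)
$g - h{\left(-323 \right)} = \frac{99773}{2} - 370 \sqrt{-323} = \frac{99773}{2} - 370 i \sqrt{323}$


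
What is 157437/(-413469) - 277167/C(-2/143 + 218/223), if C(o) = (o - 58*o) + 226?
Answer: -58021223542251/35803908334 ≈ -1620.5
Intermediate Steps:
C(o) = 226 - 57*o (C(o) = -57*o + 226 = 226 - 57*o)
157437/(-413469) - 277167/C(-2/143 + 218/223) = 157437/(-413469) - 277167/(226 - 57*(-2/143 + 218/223)) = 157437*(-1/413469) - 277167/(226 - 57*(-2*1/143 + 218*(1/223))) = -2499/6563 - 277167/(226 - 57*(-2/143 + 218/223)) = -2499/6563 - 277167/(226 - 57*30728/31889) = -2499/6563 - 277167/(226 - 1751496/31889) = -2499/6563 - 277167/5455418/31889 = -2499/6563 - 277167*31889/5455418 = -2499/6563 - 8838578463/5455418 = -58021223542251/35803908334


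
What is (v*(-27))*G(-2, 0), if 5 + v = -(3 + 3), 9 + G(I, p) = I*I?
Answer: -1485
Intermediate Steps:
G(I, p) = -9 + I**2 (G(I, p) = -9 + I*I = -9 + I**2)
v = -11 (v = -5 - (3 + 3) = -5 - 1*6 = -5 - 6 = -11)
(v*(-27))*G(-2, 0) = (-11*(-27))*(-9 + (-2)**2) = 297*(-9 + 4) = 297*(-5) = -1485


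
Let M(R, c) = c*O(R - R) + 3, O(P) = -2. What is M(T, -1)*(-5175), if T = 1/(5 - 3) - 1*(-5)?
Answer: -25875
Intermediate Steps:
T = 11/2 (T = 1/2 + 5 = ½ + 5 = 11/2 ≈ 5.5000)
M(R, c) = 3 - 2*c (M(R, c) = c*(-2) + 3 = -2*c + 3 = 3 - 2*c)
M(T, -1)*(-5175) = (3 - 2*(-1))*(-5175) = (3 + 2)*(-5175) = 5*(-5175) = -25875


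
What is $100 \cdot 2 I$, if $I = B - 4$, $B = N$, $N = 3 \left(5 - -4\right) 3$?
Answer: $15400$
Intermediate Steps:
$N = 81$ ($N = 3 \left(5 + 4\right) 3 = 3 \cdot 9 \cdot 3 = 27 \cdot 3 = 81$)
$B = 81$
$I = 77$ ($I = 81 - 4 = 77$)
$100 \cdot 2 I = 100 \cdot 2 \cdot 77 = 200 \cdot 77 = 15400$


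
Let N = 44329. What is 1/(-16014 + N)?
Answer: 1/28315 ≈ 3.5317e-5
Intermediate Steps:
1/(-16014 + N) = 1/(-16014 + 44329) = 1/28315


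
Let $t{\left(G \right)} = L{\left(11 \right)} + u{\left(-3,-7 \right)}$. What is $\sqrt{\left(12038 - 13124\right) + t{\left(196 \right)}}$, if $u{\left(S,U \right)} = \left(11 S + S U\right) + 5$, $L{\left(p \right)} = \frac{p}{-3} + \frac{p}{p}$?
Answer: $\frac{i \sqrt{9861}}{3} \approx 33.101 i$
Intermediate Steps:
$L{\left(p \right)} = 1 - \frac{p}{3}$ ($L{\left(p \right)} = p \left(- \frac{1}{3}\right) + 1 = - \frac{p}{3} + 1 = 1 - \frac{p}{3}$)
$u{\left(S,U \right)} = 5 + 11 S + S U$
$t{\left(G \right)} = - \frac{29}{3}$ ($t{\left(G \right)} = \left(1 - \frac{11}{3}\right) + \left(5 + 11 \left(-3\right) - -21\right) = \left(1 - \frac{11}{3}\right) + \left(5 - 33 + 21\right) = - \frac{8}{3} - 7 = - \frac{29}{3}$)
$\sqrt{\left(12038 - 13124\right) + t{\left(196 \right)}} = \sqrt{\left(12038 - 13124\right) - \frac{29}{3}} = \sqrt{-1086 - \frac{29}{3}} = \sqrt{- \frac{3287}{3}} = \frac{i \sqrt{9861}}{3}$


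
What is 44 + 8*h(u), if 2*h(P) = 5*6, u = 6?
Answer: 164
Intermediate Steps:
h(P) = 15 (h(P) = (5*6)/2 = (½)*30 = 15)
44 + 8*h(u) = 44 + 8*15 = 44 + 120 = 164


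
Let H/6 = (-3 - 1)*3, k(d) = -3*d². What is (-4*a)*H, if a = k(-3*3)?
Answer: -69984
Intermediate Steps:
a = -243 (a = -3*(-3*3)² = -3*(-9)² = -3*81 = -243)
H = -72 (H = 6*((-3 - 1)*3) = 6*(-4*3) = 6*(-12) = -72)
(-4*a)*H = -4*(-243)*(-72) = 972*(-72) = -69984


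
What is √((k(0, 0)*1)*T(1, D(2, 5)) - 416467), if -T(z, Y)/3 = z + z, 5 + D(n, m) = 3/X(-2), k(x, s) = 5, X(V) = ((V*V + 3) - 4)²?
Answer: I*√416497 ≈ 645.37*I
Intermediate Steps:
X(V) = (-1 + V²)² (X(V) = ((V² + 3) - 4)² = ((3 + V²) - 4)² = (-1 + V²)²)
D(n, m) = -14/3 (D(n, m) = -5 + 3/((-1 + (-2)²)²) = -5 + 3/((-1 + 4)²) = -5 + 3/(3²) = -5 + 3/9 = -5 + 3*(⅑) = -5 + ⅓ = -14/3)
T(z, Y) = -6*z (T(z, Y) = -3*(z + z) = -6*z)
√((k(0, 0)*1)*T(1, D(2, 5)) - 416467) = √((5*1)*(-6*1) - 416467) = √(5*(-6) - 416467) = √(-30 - 416467) = √(-416497) = I*√416497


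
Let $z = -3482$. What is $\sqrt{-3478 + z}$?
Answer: $4 i \sqrt{435} \approx 83.427 i$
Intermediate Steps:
$\sqrt{-3478 + z} = \sqrt{-3478 - 3482} = \sqrt{-6960} = 4 i \sqrt{435}$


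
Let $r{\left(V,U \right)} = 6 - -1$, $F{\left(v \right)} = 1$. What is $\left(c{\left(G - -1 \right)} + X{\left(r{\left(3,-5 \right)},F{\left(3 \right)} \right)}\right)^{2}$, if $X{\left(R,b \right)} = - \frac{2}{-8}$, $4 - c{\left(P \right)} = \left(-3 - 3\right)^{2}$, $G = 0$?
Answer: $\frac{16129}{16} \approx 1008.1$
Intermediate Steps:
$r{\left(V,U \right)} = 7$ ($r{\left(V,U \right)} = 6 + 1 = 7$)
$c{\left(P \right)} = -32$ ($c{\left(P \right)} = 4 - \left(-3 - 3\right)^{2} = 4 - \left(-6\right)^{2} = 4 - 36 = -32$)
$X{\left(R,b \right)} = \frac{1}{4}$ ($X{\left(R,b \right)} = \left(-2\right) \left(- \frac{1}{8}\right) = \frac{1}{4}$)
$\left(c{\left(G - -1 \right)} + X{\left(r{\left(3,-5 \right)},F{\left(3 \right)} \right)}\right)^{2} = \left(-32 + \frac{1}{4}\right)^{2} = \left(- \frac{127}{4}\right)^{2} = \frac{16129}{16}$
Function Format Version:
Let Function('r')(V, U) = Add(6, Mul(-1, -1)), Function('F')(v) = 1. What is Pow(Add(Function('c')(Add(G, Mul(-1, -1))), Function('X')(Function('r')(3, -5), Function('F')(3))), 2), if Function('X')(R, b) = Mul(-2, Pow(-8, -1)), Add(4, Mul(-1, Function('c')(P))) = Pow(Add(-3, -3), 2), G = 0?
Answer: Rational(16129, 16) ≈ 1008.1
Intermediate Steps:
Function('r')(V, U) = 7 (Function('r')(V, U) = Add(6, 1) = 7)
Function('c')(P) = -32 (Function('c')(P) = Add(4, Mul(-1, Pow(Add(-3, -3), 2))) = Add(4, Mul(-1, Pow(-6, 2))) = Add(4, Mul(-1, 36)) = Add(4, -36) = -32)
Function('X')(R, b) = Rational(1, 4) (Function('X')(R, b) = Mul(-2, Rational(-1, 8)) = Rational(1, 4))
Pow(Add(Function('c')(Add(G, Mul(-1, -1))), Function('X')(Function('r')(3, -5), Function('F')(3))), 2) = Pow(Add(-32, Rational(1, 4)), 2) = Pow(Rational(-127, 4), 2) = Rational(16129, 16)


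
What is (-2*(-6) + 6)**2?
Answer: 324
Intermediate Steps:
(-2*(-6) + 6)**2 = (12 + 6)**2 = 18**2 = 324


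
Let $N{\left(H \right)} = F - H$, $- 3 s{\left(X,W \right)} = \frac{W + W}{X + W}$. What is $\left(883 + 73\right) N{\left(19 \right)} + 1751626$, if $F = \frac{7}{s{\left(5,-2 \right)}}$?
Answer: $1748519$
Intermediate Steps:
$s{\left(X,W \right)} = - \frac{2 W}{3 \left(W + X\right)}$ ($s{\left(X,W \right)} = - \frac{\left(W + W\right) \frac{1}{X + W}}{3} = - \frac{2 W \frac{1}{W + X}}{3} = - \frac{2 W}{3 \left(W + X\right)}$)
$F = \frac{63}{4}$ ($F = \frac{7}{\left(-2\right) \left(-2\right) \frac{1}{3 \left(-2\right) + 3 \cdot 5}} = \frac{7}{\left(-2\right) \left(-2\right) \frac{1}{-6 + 15}} = \frac{7}{\left(-2\right) \left(-2\right) \frac{1}{9}} = \frac{7}{\frac{4}{9}} = 7 \cdot \frac{9}{4} = \frac{63}{4} \approx 15.75$)
$N{\left(H \right)} = \frac{63}{4} - H$
$\left(883 + 73\right) N{\left(19 \right)} + 1751626 = \left(883 + 73\right) \left(\frac{63}{4} - 19\right) + 1751626 = 956 \left(\frac{63}{4} - 19\right) + 1751626 = 956 \left(- \frac{13}{4}\right) + 1751626 = -3107 + 1751626 = 1748519$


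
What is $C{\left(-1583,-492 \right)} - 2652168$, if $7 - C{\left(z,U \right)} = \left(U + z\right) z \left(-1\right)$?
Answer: $632564$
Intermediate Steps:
$C{\left(z,U \right)} = 7 + z \left(U + z\right)$ ($C{\left(z,U \right)} = 7 - \left(U + z\right) z \left(-1\right) = 7 - z \left(U + z\right) \left(-1\right) = 7 - - z \left(U + z\right) = 7 + z \left(U + z\right)$)
$C{\left(-1583,-492 \right)} - 2652168 = \left(7 + \left(-1583\right)^{2} - -778836\right) - 2652168 = \left(7 + 2505889 + 778836\right) - 2652168 = 3284732 - 2652168 = 632564$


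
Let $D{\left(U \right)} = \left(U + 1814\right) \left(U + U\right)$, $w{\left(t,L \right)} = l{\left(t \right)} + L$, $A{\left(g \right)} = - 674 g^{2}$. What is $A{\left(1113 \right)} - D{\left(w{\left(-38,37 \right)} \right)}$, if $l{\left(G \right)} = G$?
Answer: $-834926680$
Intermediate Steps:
$w{\left(t,L \right)} = L + t$ ($w{\left(t,L \right)} = t + L = L + t$)
$D{\left(U \right)} = 2 U \left(1814 + U\right)$ ($D{\left(U \right)} = \left(1814 + U\right) 2 U = 2 U \left(1814 + U\right)$)
$A{\left(1113 \right)} - D{\left(w{\left(-38,37 \right)} \right)} = - 674 \cdot 1113^{2} - 2 \left(37 - 38\right) \left(1814 + \left(37 - 38\right)\right) = \left(-674\right) 1238769 - 2 \left(-1\right) \left(1814 - 1\right) = -834930306 - 2 \left(-1\right) 1813 = -834930306 - -3626 = -834930306 + 3626 = -834926680$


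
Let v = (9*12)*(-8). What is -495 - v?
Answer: 369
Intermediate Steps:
v = -864 (v = 108*(-8) = -864)
-495 - v = -495 - 1*(-864) = -495 + 864 = 369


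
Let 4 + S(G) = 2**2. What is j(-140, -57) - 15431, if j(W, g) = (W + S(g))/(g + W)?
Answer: -3039767/197 ≈ -15430.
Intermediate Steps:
S(G) = 0 (S(G) = -4 + 2**2 = -4 + 4 = 0)
j(W, g) = W/(W + g) (j(W, g) = (W + 0)/(g + W) = W/(W + g))
j(-140, -57) - 15431 = -140/(-140 - 57) - 15431 = -140/(-197) - 15431 = -140*(-1/197) - 15431 = 140/197 - 15431 = -3039767/197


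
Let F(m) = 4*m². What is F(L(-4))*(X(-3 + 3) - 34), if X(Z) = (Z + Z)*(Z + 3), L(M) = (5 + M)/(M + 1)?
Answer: -136/9 ≈ -15.111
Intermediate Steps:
L(M) = (5 + M)/(1 + M)
X(Z) = 2*Z*(3 + Z) (X(Z) = (2*Z)*(3 + Z) = 2*Z*(3 + Z))
F(L(-4))*(X(-3 + 3) - 34) = (4*((5 - 4)/(1 - 4))²)*(2*(-3 + 3)*(3 + (-3 + 3)) - 34) = (4*(1/(-3))²)*(2*0*(3 + 0) - 34) = (4*(-⅓*1)²)*(2*0*3 - 34) = (4*(-⅓)²)*(0 - 34) = (4*(⅑))*(-34) = (4/9)*(-34) = -136/9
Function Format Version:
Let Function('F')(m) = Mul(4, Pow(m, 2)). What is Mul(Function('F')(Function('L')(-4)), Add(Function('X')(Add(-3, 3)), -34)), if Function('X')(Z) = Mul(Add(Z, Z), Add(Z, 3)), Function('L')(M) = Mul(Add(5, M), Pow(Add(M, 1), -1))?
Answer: Rational(-136, 9) ≈ -15.111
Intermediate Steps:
Function('L')(M) = Mul(Pow(Add(1, M), -1), Add(5, M)) (Function('L')(M) = Mul(Add(5, M), Pow(Add(1, M), -1)) = Mul(Pow(Add(1, M), -1), Add(5, M)))
Function('X')(Z) = Mul(2, Z, Add(3, Z)) (Function('X')(Z) = Mul(Mul(2, Z), Add(3, Z)) = Mul(2, Z, Add(3, Z)))
Mul(Function('F')(Function('L')(-4)), Add(Function('X')(Add(-3, 3)), -34)) = Mul(Mul(4, Pow(Mul(Pow(Add(1, -4), -1), Add(5, -4)), 2)), Add(Mul(2, Add(-3, 3), Add(3, Add(-3, 3))), -34)) = Mul(Mul(4, Pow(Mul(Pow(-3, -1), 1), 2)), Add(Mul(2, 0, Add(3, 0)), -34)) = Mul(Mul(4, Pow(Mul(Rational(-1, 3), 1), 2)), Add(Mul(2, 0, 3), -34)) = Mul(Mul(4, Pow(Rational(-1, 3), 2)), Add(0, -34)) = Mul(Mul(4, Rational(1, 9)), -34) = Mul(Rational(4, 9), -34) = Rational(-136, 9)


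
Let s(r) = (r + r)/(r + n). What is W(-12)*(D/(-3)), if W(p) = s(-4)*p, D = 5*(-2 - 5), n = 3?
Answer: -1120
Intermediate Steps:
D = -35 (D = 5*(-7) = -35)
s(r) = 2*r/(3 + r) (s(r) = (r + r)/(r + 3) = (2*r)/(3 + r) = 2*r/(3 + r))
W(p) = 8*p (W(p) = (2*(-4)/(3 - 4))*p = (2*(-4)/(-1))*p = (2*(-4)*(-1))*p = 8*p)
W(-12)*(D/(-3)) = (8*(-12))*(-35/(-3)) = -(-3360)*(-1)/3 = -96*35/3 = -1120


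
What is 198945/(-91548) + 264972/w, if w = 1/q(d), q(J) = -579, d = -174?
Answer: -1560575933641/10172 ≈ -1.5342e+8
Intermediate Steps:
w = -1/579 (w = 1/(-579) = -1/579 ≈ -0.0017271)
198945/(-91548) + 264972/w = 198945/(-91548) + 264972/(-1/579) = 198945*(-1/91548) + 264972*(-579) = -22105/10172 - 153418788 = -1560575933641/10172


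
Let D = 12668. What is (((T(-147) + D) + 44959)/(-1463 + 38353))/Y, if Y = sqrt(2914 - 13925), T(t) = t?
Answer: -5748*I*sqrt(91)/3692689 ≈ -0.014849*I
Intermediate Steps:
Y = 11*I*sqrt(91) (Y = sqrt(-11011) = 11*I*sqrt(91) ≈ 104.93*I)
(((T(-147) + D) + 44959)/(-1463 + 38353))/Y = (((-147 + 12668) + 44959)/(-1463 + 38353))/((11*I*sqrt(91))) = ((12521 + 44959)/36890)*(-I*sqrt(91)/1001) = (57480*(1/36890))*(-I*sqrt(91)/1001) = 5748*(-I*sqrt(91)/1001)/3689 = -5748*I*sqrt(91)/3692689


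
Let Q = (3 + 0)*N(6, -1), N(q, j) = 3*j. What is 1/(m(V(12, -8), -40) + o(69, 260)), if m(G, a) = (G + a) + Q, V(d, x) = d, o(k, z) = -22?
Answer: -1/59 ≈ -0.016949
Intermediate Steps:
Q = -9 (Q = (3 + 0)*(3*(-1)) = 3*(-3) = -9)
m(G, a) = -9 + G + a (m(G, a) = (G + a) - 9 = -9 + G + a)
1/(m(V(12, -8), -40) + o(69, 260)) = 1/((-9 + 12 - 40) - 22) = 1/(-37 - 22) = 1/(-59) = -1/59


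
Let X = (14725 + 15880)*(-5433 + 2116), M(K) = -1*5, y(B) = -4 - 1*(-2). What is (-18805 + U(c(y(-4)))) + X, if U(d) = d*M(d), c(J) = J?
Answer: -101535580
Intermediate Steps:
y(B) = -2 (y(B) = -4 + 2 = -2)
M(K) = -5
U(d) = -5*d (U(d) = d*(-5) = -5*d)
X = -101516785 (X = 30605*(-3317) = -101516785)
(-18805 + U(c(y(-4)))) + X = (-18805 - 5*(-2)) - 101516785 = (-18805 + 10) - 101516785 = -18795 - 101516785 = -101535580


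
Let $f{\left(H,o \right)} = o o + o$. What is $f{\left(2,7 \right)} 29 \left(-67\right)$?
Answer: $-108808$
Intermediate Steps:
$f{\left(H,o \right)} = o + o^{2}$ ($f{\left(H,o \right)} = o^{2} + o = o + o^{2}$)
$f{\left(2,7 \right)} 29 \left(-67\right) = 7 \left(1 + 7\right) 29 \left(-67\right) = 7 \cdot 8 \cdot 29 \left(-67\right) = 56 \cdot 29 \left(-67\right) = 1624 \left(-67\right) = -108808$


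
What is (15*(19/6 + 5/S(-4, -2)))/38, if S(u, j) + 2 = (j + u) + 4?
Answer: 115/152 ≈ 0.75658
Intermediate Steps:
S(u, j) = 2 + j + u (S(u, j) = -2 + ((j + u) + 4) = -2 + (4 + j + u) = 2 + j + u)
(15*(19/6 + 5/S(-4, -2)))/38 = (15*(19/6 + 5/(2 - 2 - 4)))/38 = (15*(19*(⅙) + 5/(-4)))*(1/38) = (15*(19/6 + 5*(-¼)))*(1/38) = (15*(19/6 - 5/4))*(1/38) = (15*(23/12))*(1/38) = (115/4)*(1/38) = 115/152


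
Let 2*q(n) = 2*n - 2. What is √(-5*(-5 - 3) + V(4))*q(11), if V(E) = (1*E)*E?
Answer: 20*√14 ≈ 74.833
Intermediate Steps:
V(E) = E² (V(E) = E*E = E²)
q(n) = -1 + n (q(n) = (2*n - 2)/2 = (-2 + 2*n)/2 = -1 + n)
√(-5*(-5 - 3) + V(4))*q(11) = √(-5*(-5 - 3) + 4²)*(-1 + 11) = √(-5*(-8) + 16)*10 = √(40 + 16)*10 = √56*10 = (2*√14)*10 = 20*√14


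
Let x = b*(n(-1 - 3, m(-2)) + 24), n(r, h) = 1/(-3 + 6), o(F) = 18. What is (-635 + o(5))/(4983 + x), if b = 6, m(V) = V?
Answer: -617/5129 ≈ -0.12030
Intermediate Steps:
n(r, h) = ⅓ (n(r, h) = 1/3 = ⅓)
x = 146 (x = 6*(⅓ + 24) = 6*(73/3) = 146)
(-635 + o(5))/(4983 + x) = (-635 + 18)/(4983 + 146) = -617/5129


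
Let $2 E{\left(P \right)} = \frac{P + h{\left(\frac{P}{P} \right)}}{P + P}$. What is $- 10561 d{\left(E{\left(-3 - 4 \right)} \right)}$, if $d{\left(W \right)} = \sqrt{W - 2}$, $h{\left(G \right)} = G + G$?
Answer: $- \frac{10561 i \sqrt{357}}{14} \approx - 14253.0 i$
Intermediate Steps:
$h{\left(G \right)} = 2 G$
$E{\left(P \right)} = \frac{2 + P}{4 P}$ ($E{\left(P \right)} = \frac{\left(P + 2 \frac{P}{P}\right) \frac{1}{P + P}}{2} = \frac{\left(P + 2 \cdot 1\right) \frac{1}{2 P}}{2} = \frac{\left(P + 2\right) \frac{1}{2 P}}{2} = \frac{\left(2 + P\right) \frac{1}{2 P}}{2} = \frac{\frac{1}{2} \frac{1}{P} \left(2 + P\right)}{2} = \frac{2 + P}{4 P}$)
$d{\left(W \right)} = \sqrt{-2 + W}$
$- 10561 d{\left(E{\left(-3 - 4 \right)} \right)} = - 10561 \sqrt{-2 + \frac{2 - 7}{4 \left(-3 - 4\right)}} = - 10561 \sqrt{-2 + \frac{2 - 7}{4 \left(-7\right)}} = - 10561 \sqrt{-2 + \frac{1}{4} \left(- \frac{1}{7}\right) \left(-5\right)} = - 10561 \sqrt{-2 + \frac{5}{28}} = - 10561 \sqrt{- \frac{51}{28}} = - 10561 \frac{i \sqrt{357}}{14} = - \frac{10561 i \sqrt{357}}{14}$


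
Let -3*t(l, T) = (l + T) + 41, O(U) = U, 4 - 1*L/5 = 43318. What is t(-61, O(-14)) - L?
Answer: 649744/3 ≈ 2.1658e+5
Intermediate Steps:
L = -216570 (L = 20 - 5*43318 = 20 - 216590 = -216570)
t(l, T) = -41/3 - T/3 - l/3 (t(l, T) = -((l + T) + 41)/3 = -((T + l) + 41)/3 = -(41 + T + l)/3 = -41/3 - T/3 - l/3)
t(-61, O(-14)) - L = (-41/3 - ⅓*(-14) - ⅓*(-61)) - 1*(-216570) = (-41/3 + 14/3 + 61/3) + 216570 = 34/3 + 216570 = 649744/3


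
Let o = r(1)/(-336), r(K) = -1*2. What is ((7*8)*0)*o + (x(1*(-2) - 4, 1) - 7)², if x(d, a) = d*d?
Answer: 841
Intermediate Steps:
r(K) = -2
x(d, a) = d²
o = 1/168 (o = -2/(-336) = -2*(-1/336) = 1/168 ≈ 0.0059524)
((7*8)*0)*o + (x(1*(-2) - 4, 1) - 7)² = ((7*8)*0)*(1/168) + ((1*(-2) - 4)² - 7)² = (56*0)*(1/168) + ((-2 - 4)² - 7)² = 0*(1/168) + ((-6)² - 7)² = 0 + (36 - 7)² = 0 + 29² = 0 + 841 = 841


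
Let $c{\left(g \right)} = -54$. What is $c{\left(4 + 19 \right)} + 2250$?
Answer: $2196$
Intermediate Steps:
$c{\left(4 + 19 \right)} + 2250 = -54 + 2250 = 2196$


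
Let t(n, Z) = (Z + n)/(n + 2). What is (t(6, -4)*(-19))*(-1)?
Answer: 19/4 ≈ 4.7500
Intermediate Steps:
t(n, Z) = (Z + n)/(2 + n)
(t(6, -4)*(-19))*(-1) = (((-4 + 6)/(2 + 6))*(-19))*(-1) = ((2/8)*(-19))*(-1) = (((⅛)*2)*(-19))*(-1) = ((¼)*(-19))*(-1) = -19/4*(-1) = 19/4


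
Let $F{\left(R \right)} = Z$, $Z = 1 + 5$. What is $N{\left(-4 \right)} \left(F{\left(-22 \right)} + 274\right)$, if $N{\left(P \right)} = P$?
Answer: $-1120$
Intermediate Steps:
$Z = 6$
$F{\left(R \right)} = 6$
$N{\left(-4 \right)} \left(F{\left(-22 \right)} + 274\right) = - 4 \left(6 + 274\right) = \left(-4\right) 280 = -1120$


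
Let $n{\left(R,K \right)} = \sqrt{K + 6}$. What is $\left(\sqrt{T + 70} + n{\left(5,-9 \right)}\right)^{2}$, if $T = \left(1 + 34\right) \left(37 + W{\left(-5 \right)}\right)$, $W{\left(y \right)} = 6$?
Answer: $1572 + 30 i \sqrt{21} \approx 1572.0 + 137.48 i$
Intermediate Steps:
$n{\left(R,K \right)} = \sqrt{6 + K}$
$T = 1505$ ($T = \left(1 + 34\right) \left(37 + 6\right) = 35 \cdot 43 = 1505$)
$\left(\sqrt{T + 70} + n{\left(5,-9 \right)}\right)^{2} = \left(\sqrt{1505 + 70} + \sqrt{6 - 9}\right)^{2} = \left(\sqrt{1575} + \sqrt{-3}\right)^{2} = \left(15 \sqrt{7} + i \sqrt{3}\right)^{2}$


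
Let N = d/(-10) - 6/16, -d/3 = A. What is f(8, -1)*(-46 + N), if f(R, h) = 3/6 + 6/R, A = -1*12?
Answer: -1999/32 ≈ -62.469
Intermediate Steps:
A = -12
f(R, h) = 1/2 + 6/R (f(R, h) = 3*(1/6) + 6/R = 1/2 + 6/R)
d = 36 (d = -3*(-12) = 36)
N = -159/40 (N = 36/(-10) - 6/16 = 36*(-1/10) - 6*1/16 = -18/5 - 3/8 = -159/40 ≈ -3.9750)
f(8, -1)*(-46 + N) = ((1/2)*(12 + 8)/8)*(-46 - 159/40) = ((1/2)*(1/8)*20)*(-1999/40) = (5/4)*(-1999/40) = -1999/32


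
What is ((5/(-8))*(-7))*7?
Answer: 245/8 ≈ 30.625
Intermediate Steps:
((5/(-8))*(-7))*7 = ((5*(-⅛))*(-7))*7 = -5/8*(-7)*7 = (35/8)*7 = 245/8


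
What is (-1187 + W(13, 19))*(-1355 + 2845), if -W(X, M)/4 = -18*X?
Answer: -373990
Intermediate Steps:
W(X, M) = 72*X (W(X, M) = -(-72)*X = 72*X)
(-1187 + W(13, 19))*(-1355 + 2845) = (-1187 + 72*13)*(-1355 + 2845) = (-1187 + 936)*1490 = -251*1490 = -373990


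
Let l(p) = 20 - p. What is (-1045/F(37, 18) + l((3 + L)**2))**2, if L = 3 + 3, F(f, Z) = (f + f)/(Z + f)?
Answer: 3842636121/5476 ≈ 7.0172e+5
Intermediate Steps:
F(f, Z) = 2*f/(Z + f) (F(f, Z) = (2*f)/(Z + f) = 2*f/(Z + f))
L = 6
(-1045/F(37, 18) + l((3 + L)**2))**2 = (-1045/(2*37/(18 + 37)) + (20 - (3 + 6)**2))**2 = (-1045/(2*37/55) + (20 - 1*9**2))**2 = (-1045/(2*37*(1/55)) + (20 - 1*81))**2 = (-1045/74/55 + (20 - 81))**2 = (-1045*55/74 - 61)**2 = (-57475/74 - 61)**2 = (-61989/74)**2 = 3842636121/5476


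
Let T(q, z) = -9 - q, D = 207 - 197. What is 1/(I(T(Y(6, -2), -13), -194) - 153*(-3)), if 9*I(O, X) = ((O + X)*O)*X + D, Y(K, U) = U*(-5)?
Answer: -9/780977 ≈ -1.1524e-5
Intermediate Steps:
D = 10
Y(K, U) = -5*U
I(O, X) = 10/9 + O*X*(O + X)/9 (I(O, X) = (((O + X)*O)*X + 10)/9 = ((O*(O + X))*X + 10)/9 = (O*X*(O + X) + 10)/9 = (10 + O*X*(O + X))/9 = 10/9 + O*X*(O + X)/9)
1/(I(T(Y(6, -2), -13), -194) - 153*(-3)) = 1/((10/9 + (⅑)*(-9 - (-5)*(-2))*(-194)² + (⅑)*(-194)*(-9 - (-5)*(-2))²) - 153*(-3)) = 1/((10/9 + (⅑)*(-9 - 1*10)*37636 + (⅑)*(-194)*(-9 - 1*10)²) + 459) = 1/((10/9 + (⅑)*(-9 - 10)*37636 + (⅑)*(-194)*(-9 - 10)²) + 459) = 1/((10/9 + (⅑)*(-19)*37636 + (⅑)*(-194)*(-19)²) + 459) = 1/((10/9 - 715084/9 + (⅑)*(-194)*361) + 459) = 1/((10/9 - 715084/9 - 70034/9) + 459) = 1/(-785108/9 + 459) = 1/(-780977/9) = -9/780977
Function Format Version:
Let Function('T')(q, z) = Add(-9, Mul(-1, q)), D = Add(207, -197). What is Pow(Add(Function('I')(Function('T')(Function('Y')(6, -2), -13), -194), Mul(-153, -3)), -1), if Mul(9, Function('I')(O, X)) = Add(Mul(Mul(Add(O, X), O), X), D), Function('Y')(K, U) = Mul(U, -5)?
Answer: Rational(-9, 780977) ≈ -1.1524e-5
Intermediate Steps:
D = 10
Function('Y')(K, U) = Mul(-5, U)
Function('I')(O, X) = Add(Rational(10, 9), Mul(Rational(1, 9), O, X, Add(O, X))) (Function('I')(O, X) = Mul(Rational(1, 9), Add(Mul(Mul(Add(O, X), O), X), 10)) = Mul(Rational(1, 9), Add(Mul(Mul(O, Add(O, X)), X), 10)) = Mul(Rational(1, 9), Add(Mul(O, X, Add(O, X)), 10)) = Mul(Rational(1, 9), Add(10, Mul(O, X, Add(O, X)))) = Add(Rational(10, 9), Mul(Rational(1, 9), O, X, Add(O, X))))
Pow(Add(Function('I')(Function('T')(Function('Y')(6, -2), -13), -194), Mul(-153, -3)), -1) = Pow(Add(Add(Rational(10, 9), Mul(Rational(1, 9), Add(-9, Mul(-1, Mul(-5, -2))), Pow(-194, 2)), Mul(Rational(1, 9), -194, Pow(Add(-9, Mul(-1, Mul(-5, -2))), 2))), Mul(-153, -3)), -1) = Pow(Add(Add(Rational(10, 9), Mul(Rational(1, 9), Add(-9, Mul(-1, 10)), 37636), Mul(Rational(1, 9), -194, Pow(Add(-9, Mul(-1, 10)), 2))), 459), -1) = Pow(Add(Add(Rational(10, 9), Mul(Rational(1, 9), Add(-9, -10), 37636), Mul(Rational(1, 9), -194, Pow(Add(-9, -10), 2))), 459), -1) = Pow(Add(Add(Rational(10, 9), Mul(Rational(1, 9), -19, 37636), Mul(Rational(1, 9), -194, Pow(-19, 2))), 459), -1) = Pow(Add(Add(Rational(10, 9), Rational(-715084, 9), Mul(Rational(1, 9), -194, 361)), 459), -1) = Pow(Add(Add(Rational(10, 9), Rational(-715084, 9), Rational(-70034, 9)), 459), -1) = Pow(Add(Rational(-785108, 9), 459), -1) = Pow(Rational(-780977, 9), -1) = Rational(-9, 780977)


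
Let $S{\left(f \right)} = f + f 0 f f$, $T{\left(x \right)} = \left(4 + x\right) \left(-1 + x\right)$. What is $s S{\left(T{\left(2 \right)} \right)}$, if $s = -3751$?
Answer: $-22506$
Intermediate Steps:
$T{\left(x \right)} = \left(-1 + x\right) \left(4 + x\right)$
$S{\left(f \right)} = f$ ($S{\left(f \right)} = f + f 0 f = f + f 0 = f + 0 = f$)
$s S{\left(T{\left(2 \right)} \right)} = - 3751 \left(-4 + 2^{2} + 3 \cdot 2\right) = - 3751 \left(-4 + 4 + 6\right) = \left(-3751\right) 6 = -22506$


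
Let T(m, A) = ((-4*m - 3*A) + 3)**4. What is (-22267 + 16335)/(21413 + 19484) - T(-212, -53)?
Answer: -42557582196975932/40897 ≈ -1.0406e+12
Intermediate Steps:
T(m, A) = (3 - 4*m - 3*A)**4
(-22267 + 16335)/(21413 + 19484) - T(-212, -53) = (-22267 + 16335)/(21413 + 19484) - (-3 + 3*(-53) + 4*(-212))**4 = -5932/40897 - (-3 - 159 - 848)**4 = -5932*1/40897 - 1*(-1010)**4 = -5932/40897 - 1*1040604010000 = -5932/40897 - 1040604010000 = -42557582196975932/40897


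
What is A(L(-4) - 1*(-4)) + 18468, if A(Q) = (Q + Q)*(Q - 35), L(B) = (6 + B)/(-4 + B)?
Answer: 145869/8 ≈ 18234.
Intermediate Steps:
L(B) = (6 + B)/(-4 + B)
A(Q) = 2*Q*(-35 + Q) (A(Q) = (2*Q)*(-35 + Q) = 2*Q*(-35 + Q))
A(L(-4) - 1*(-4)) + 18468 = 2*((6 - 4)/(-4 - 4) - 1*(-4))*(-35 + ((6 - 4)/(-4 - 4) - 1*(-4))) + 18468 = 2*(2/(-8) + 4)*(-35 + (2/(-8) + 4)) + 18468 = 2*(-⅛*2 + 4)*(-35 + (-⅛*2 + 4)) + 18468 = 2*(-¼ + 4)*(-35 + (-¼ + 4)) + 18468 = 2*(15/4)*(-35 + 15/4) + 18468 = 2*(15/4)*(-125/4) + 18468 = -1875/8 + 18468 = 145869/8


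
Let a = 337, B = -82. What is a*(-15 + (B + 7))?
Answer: -30330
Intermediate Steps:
a*(-15 + (B + 7)) = 337*(-15 + (-82 + 7)) = 337*(-15 - 75) = 337*(-90) = -30330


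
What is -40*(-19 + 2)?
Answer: 680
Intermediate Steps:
-40*(-19 + 2) = -40*(-17) = 680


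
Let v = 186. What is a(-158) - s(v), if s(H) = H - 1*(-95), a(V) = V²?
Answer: 24683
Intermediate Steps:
s(H) = 95 + H (s(H) = H + 95 = 95 + H)
a(-158) - s(v) = (-158)² - (95 + 186) = 24964 - 1*281 = 24964 - 281 = 24683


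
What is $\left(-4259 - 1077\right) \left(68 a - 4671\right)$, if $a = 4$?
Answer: $23473064$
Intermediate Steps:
$\left(-4259 - 1077\right) \left(68 a - 4671\right) = \left(-4259 - 1077\right) \left(68 \cdot 4 - 4671\right) = - 5336 \left(272 - 4671\right) = \left(-5336\right) \left(-4399\right) = 23473064$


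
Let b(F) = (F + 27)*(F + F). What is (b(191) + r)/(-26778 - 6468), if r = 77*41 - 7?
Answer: -43213/16623 ≈ -2.5996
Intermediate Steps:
r = 3150 (r = 3157 - 7 = 3150)
b(F) = 2*F*(27 + F) (b(F) = (27 + F)*(2*F) = 2*F*(27 + F))
(b(191) + r)/(-26778 - 6468) = (2*191*(27 + 191) + 3150)/(-26778 - 6468) = (2*191*218 + 3150)/(-33246) = (83276 + 3150)*(-1/33246) = 86426*(-1/33246) = -43213/16623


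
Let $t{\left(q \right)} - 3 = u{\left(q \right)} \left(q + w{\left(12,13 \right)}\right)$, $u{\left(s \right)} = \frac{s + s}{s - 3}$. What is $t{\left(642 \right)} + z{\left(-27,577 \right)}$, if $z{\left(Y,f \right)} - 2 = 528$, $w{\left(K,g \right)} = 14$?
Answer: $\frac{394297}{213} \approx 1851.2$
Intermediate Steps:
$u{\left(s \right)} = \frac{2 s}{-3 + s}$
$t{\left(q \right)} = 3 + \frac{2 q \left(14 + q\right)}{-3 + q}$ ($t{\left(q \right)} = 3 + \frac{2 q}{-3 + q} \left(q + 14\right) = 3 + \frac{2 q}{-3 + q} \left(14 + q\right) = 3 + \frac{2 q \left(14 + q\right)}{-3 + q}$)
$z{\left(Y,f \right)} = 530$ ($z{\left(Y,f \right)} = 2 + 528 = 530$)
$t{\left(642 \right)} + z{\left(-27,577 \right)} = \frac{-9 + 2 \cdot 642^{2} + 31 \cdot 642}{-3 + 642} + 530 = \frac{-9 + 2 \cdot 412164 + 19902}{639} + 530 = \frac{-9 + 824328 + 19902}{639} + 530 = \frac{1}{639} \cdot 844221 + 530 = \frac{281407}{213} + 530 = \frac{394297}{213}$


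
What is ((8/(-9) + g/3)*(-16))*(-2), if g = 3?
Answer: 32/9 ≈ 3.5556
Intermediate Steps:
((8/(-9) + g/3)*(-16))*(-2) = ((8/(-9) + 3/3)*(-16))*(-2) = ((8*(-⅑) + 3*(⅓))*(-16))*(-2) = ((-8/9 + 1)*(-16))*(-2) = ((⅑)*(-16))*(-2) = -16/9*(-2) = 32/9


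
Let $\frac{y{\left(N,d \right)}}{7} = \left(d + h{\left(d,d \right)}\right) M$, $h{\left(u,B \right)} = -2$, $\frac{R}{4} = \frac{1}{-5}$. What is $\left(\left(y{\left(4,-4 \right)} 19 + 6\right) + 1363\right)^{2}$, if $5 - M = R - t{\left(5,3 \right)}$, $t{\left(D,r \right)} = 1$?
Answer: $\frac{411562369}{25} \approx 1.6462 \cdot 10^{7}$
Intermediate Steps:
$R = - \frac{4}{5}$ ($R = \frac{4}{-5} = 4 \left(- \frac{1}{5}\right) = - \frac{4}{5} \approx -0.8$)
$M = \frac{34}{5}$ ($M = 5 - \left(- \frac{4}{5} - 1\right) = 5 - - \frac{9}{5} = 5 + \frac{9}{5} = \frac{34}{5} \approx 6.8$)
$y{\left(N,d \right)} = - \frac{476}{5} + \frac{238 d}{5}$ ($y{\left(N,d \right)} = 7 \left(d - 2\right) \frac{34}{5} = 7 \left(-2 + d\right) \frac{34}{5} = 7 \left(- \frac{68}{5} + \frac{34 d}{5}\right) = - \frac{476}{5} + \frac{238 d}{5}$)
$\left(\left(y{\left(4,-4 \right)} 19 + 6\right) + 1363\right)^{2} = \left(\left(\left(- \frac{476}{5} + \frac{238}{5} \left(-4\right)\right) 19 + 6\right) + 1363\right)^{2} = \left(\left(\left(- \frac{476}{5} - \frac{952}{5}\right) 19 + 6\right) + 1363\right)^{2} = \left(\left(\left(- \frac{1428}{5}\right) 19 + 6\right) + 1363\right)^{2} = \left(\left(- \frac{27132}{5} + 6\right) + 1363\right)^{2} = \left(- \frac{27102}{5} + 1363\right)^{2} = \left(- \frac{20287}{5}\right)^{2} = \frac{411562369}{25}$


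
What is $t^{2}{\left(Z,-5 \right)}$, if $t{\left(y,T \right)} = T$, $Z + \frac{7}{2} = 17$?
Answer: $25$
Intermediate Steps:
$Z = \frac{27}{2}$ ($Z = - \frac{7}{2} + 17 = \frac{27}{2} \approx 13.5$)
$t^{2}{\left(Z,-5 \right)} = \left(-5\right)^{2} = 25$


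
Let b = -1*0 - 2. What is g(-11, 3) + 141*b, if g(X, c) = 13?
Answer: -269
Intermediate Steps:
b = -2 (b = 0 - 2 = -2)
g(-11, 3) + 141*b = 13 + 141*(-2) = 13 - 282 = -269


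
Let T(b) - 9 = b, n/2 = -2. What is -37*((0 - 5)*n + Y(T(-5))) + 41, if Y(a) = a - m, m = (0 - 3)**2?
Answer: -514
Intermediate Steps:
n = -4 (n = 2*(-2) = -4)
m = 9 (m = (-3)**2 = 9)
T(b) = 9 + b
Y(a) = -9 + a (Y(a) = a - 1*9 = a - 9 = -9 + a)
-37*((0 - 5)*n + Y(T(-5))) + 41 = -37*((0 - 5)*(-4) + (-9 + (9 - 5))) + 41 = -37*(-5*(-4) + (-9 + 4)) + 41 = -37*(20 - 5) + 41 = -37*15 + 41 = -555 + 41 = -514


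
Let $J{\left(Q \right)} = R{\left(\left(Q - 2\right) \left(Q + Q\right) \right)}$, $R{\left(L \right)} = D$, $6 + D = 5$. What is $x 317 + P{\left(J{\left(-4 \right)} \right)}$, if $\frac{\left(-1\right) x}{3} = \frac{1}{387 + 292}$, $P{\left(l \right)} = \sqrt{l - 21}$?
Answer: $- \frac{951}{679} + i \sqrt{22} \approx -1.4006 + 4.6904 i$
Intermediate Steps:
$D = -1$ ($D = -6 + 5 = -1$)
$R{\left(L \right)} = -1$
$J{\left(Q \right)} = -1$
$P{\left(l \right)} = \sqrt{-21 + l}$
$x = - \frac{3}{679}$ ($x = - \frac{3}{387 + 292} = - \frac{3}{679} \approx -0.0044183$)
$x 317 + P{\left(J{\left(-4 \right)} \right)} = \left(- \frac{3}{679}\right) 317 + \sqrt{-21 - 1} = - \frac{951}{679} + \sqrt{-22} = - \frac{951}{679} + i \sqrt{22}$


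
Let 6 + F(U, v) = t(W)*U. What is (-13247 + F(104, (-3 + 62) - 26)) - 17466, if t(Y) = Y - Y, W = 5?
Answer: -30719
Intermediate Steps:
t(Y) = 0
F(U, v) = -6 (F(U, v) = -6 + 0*U = -6 + 0 = -6)
(-13247 + F(104, (-3 + 62) - 26)) - 17466 = (-13247 - 6) - 17466 = -13253 - 17466 = -30719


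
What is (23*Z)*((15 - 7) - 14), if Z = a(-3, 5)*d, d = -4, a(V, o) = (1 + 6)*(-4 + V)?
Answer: -27048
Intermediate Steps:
a(V, o) = -28 + 7*V (a(V, o) = 7*(-4 + V) = -28 + 7*V)
Z = 196 (Z = (-28 + 7*(-3))*(-4) = (-28 - 21)*(-4) = -49*(-4) = 196)
(23*Z)*((15 - 7) - 14) = (23*196)*((15 - 7) - 14) = 4508*(8 - 14) = 4508*(-6) = -27048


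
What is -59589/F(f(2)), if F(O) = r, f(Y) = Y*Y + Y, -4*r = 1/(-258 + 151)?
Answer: -25504092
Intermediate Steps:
r = 1/428 (r = -1/(4*(-258 + 151)) = -¼/(-107) = -¼*(-1/107) = 1/428 ≈ 0.0023364)
f(Y) = Y + Y² (f(Y) = Y² + Y = Y + Y²)
F(O) = 1/428
-59589/F(f(2)) = -59589/1/428 = -59589*428 = -25504092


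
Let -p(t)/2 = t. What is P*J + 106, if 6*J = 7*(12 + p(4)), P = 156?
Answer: 834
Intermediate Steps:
p(t) = -2*t
J = 14/3 (J = (7*(12 - 2*4))/6 = (7*(12 - 8))/6 = (7*4)/6 = (⅙)*28 = 14/3 ≈ 4.6667)
P*J + 106 = 156*(14/3) + 106 = 728 + 106 = 834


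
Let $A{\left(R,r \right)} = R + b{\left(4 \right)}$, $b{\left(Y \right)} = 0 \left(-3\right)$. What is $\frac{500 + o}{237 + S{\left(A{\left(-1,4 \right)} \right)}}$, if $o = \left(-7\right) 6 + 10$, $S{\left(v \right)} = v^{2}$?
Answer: $\frac{234}{119} \approx 1.9664$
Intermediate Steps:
$b{\left(Y \right)} = 0$
$A{\left(R,r \right)} = R$ ($A{\left(R,r \right)} = R + 0 = R$)
$o = -32$ ($o = -42 + 10 = -32$)
$\frac{500 + o}{237 + S{\left(A{\left(-1,4 \right)} \right)}} = \frac{500 - 32}{237 + \left(-1\right)^{2}} = \frac{468}{237 + 1} = \frac{468}{238} = 468 \cdot \frac{1}{238} = \frac{234}{119}$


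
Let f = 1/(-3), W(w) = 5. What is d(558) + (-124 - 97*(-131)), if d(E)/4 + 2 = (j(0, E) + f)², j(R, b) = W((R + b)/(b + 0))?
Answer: 113959/9 ≈ 12662.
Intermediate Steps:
j(R, b) = 5
f = -⅓ ≈ -0.33333
d(E) = 712/9 (d(E) = -8 + 4*(5 - ⅓)² = -8 + 4*(14/3)² = -8 + 4*(196/9) = -8 + 784/9 = 712/9)
d(558) + (-124 - 97*(-131)) = 712/9 + (-124 - 97*(-131)) = 712/9 + (-124 + 12707) = 712/9 + 12583 = 113959/9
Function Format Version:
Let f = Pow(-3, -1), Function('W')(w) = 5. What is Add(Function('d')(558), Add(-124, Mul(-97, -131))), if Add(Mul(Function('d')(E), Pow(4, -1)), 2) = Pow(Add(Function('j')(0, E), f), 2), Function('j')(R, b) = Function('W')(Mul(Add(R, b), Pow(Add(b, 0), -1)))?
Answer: Rational(113959, 9) ≈ 12662.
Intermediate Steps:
Function('j')(R, b) = 5
f = Rational(-1, 3) ≈ -0.33333
Function('d')(E) = Rational(712, 9) (Function('d')(E) = Add(-8, Mul(4, Pow(Add(5, Rational(-1, 3)), 2))) = Add(-8, Mul(4, Pow(Rational(14, 3), 2))) = Add(-8, Mul(4, Rational(196, 9))) = Add(-8, Rational(784, 9)) = Rational(712, 9))
Add(Function('d')(558), Add(-124, Mul(-97, -131))) = Add(Rational(712, 9), Add(-124, Mul(-97, -131))) = Add(Rational(712, 9), Add(-124, 12707)) = Add(Rational(712, 9), 12583) = Rational(113959, 9)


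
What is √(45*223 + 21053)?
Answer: 4*√1943 ≈ 176.32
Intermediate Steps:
√(45*223 + 21053) = √(10035 + 21053) = √31088 = 4*√1943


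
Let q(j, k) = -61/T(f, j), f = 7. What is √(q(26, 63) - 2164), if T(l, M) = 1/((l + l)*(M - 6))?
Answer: 2*I*√4811 ≈ 138.72*I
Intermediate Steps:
T(l, M) = 1/(2*l*(-6 + M)) (T(l, M) = 1/((2*l)*(-6 + M)) = 1/(2*l*(-6 + M)))
q(j, k) = 5124 - 854*j (q(j, k) = -(-5124 + 854*j) = -61*(-84 + 14*j) = 5124 - 854*j)
√(q(26, 63) - 2164) = √((5124 - 854*26) - 2164) = √((5124 - 22204) - 2164) = √(-17080 - 2164) = √(-19244) = 2*I*√4811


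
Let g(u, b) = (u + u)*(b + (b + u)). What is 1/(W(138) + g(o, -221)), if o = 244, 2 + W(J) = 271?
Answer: -1/96355 ≈ -1.0378e-5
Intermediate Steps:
W(J) = 269 (W(J) = -2 + 271 = 269)
g(u, b) = 2*u*(u + 2*b) (g(u, b) = (2*u)*(u + 2*b) = 2*u*(u + 2*b))
1/(W(138) + g(o, -221)) = 1/(269 + 2*244*(244 + 2*(-221))) = 1/(269 + 2*244*(244 - 442)) = 1/(269 + 2*244*(-198)) = 1/(269 - 96624) = 1/(-96355) = -1/96355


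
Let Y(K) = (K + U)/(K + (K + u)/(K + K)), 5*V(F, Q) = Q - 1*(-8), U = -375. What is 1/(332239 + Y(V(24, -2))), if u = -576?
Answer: 2383/791729275 ≈ 3.0099e-6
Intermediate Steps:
V(F, Q) = 8/5 + Q/5 (V(F, Q) = (Q - 1*(-8))/5 = (Q + 8)/5 = (8 + Q)/5 = 8/5 + Q/5)
Y(K) = (-375 + K)/(K + (-576 + K)/(2*K)) (Y(K) = (K - 375)/(K + (K - 576)/(K + K)) = (-375 + K)/(K + (-576 + K)/((2*K))) = (-375 + K)/(K + (-576 + K)*(1/(2*K))) = (-375 + K)/(K + (-576 + K)/(2*K)))
1/(332239 + Y(V(24, -2))) = 1/(332239 + 2*(8/5 + (⅕)*(-2))*(-375 + (8/5 + (⅕)*(-2)))/(-576 + (8/5 + (⅕)*(-2)) + 2*(8/5 + (⅕)*(-2))²)) = 1/(332239 + 2*(8/5 - ⅖)*(-375 + (8/5 - ⅖))/(-576 + (8/5 - ⅖) + 2*(8/5 - ⅖)²)) = 1/(332239 + 2*(6/5)*(-375 + 6/5)/(-576 + 6/5 + 2*(6/5)²)) = 1/(332239 + 2*(6/5)*(-1869/5)/(-576 + 6/5 + 2*(36/25))) = 1/(332239 + 2*(6/5)*(-1869/5)/(-576 + 6/5 + 72/25)) = 1/(332239 + 2*(6/5)*(-1869/5)/(-14298/25)) = 1/(332239 + 2*(6/5)*(-25/14298)*(-1869/5)) = 1/(332239 + 3738/2383) = 1/(791729275/2383) = 2383/791729275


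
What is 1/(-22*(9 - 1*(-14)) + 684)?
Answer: 1/178 ≈ 0.0056180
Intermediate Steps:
1/(-22*(9 - 1*(-14)) + 684) = 1/(-22*(9 + 14) + 684) = 1/(-22*23 + 684) = 1/(-506 + 684) = 1/178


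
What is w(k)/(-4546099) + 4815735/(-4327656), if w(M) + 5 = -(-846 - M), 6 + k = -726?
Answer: -7297759927423/6557984204648 ≈ -1.1128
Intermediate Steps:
k = -732 (k = -6 - 726 = -732)
w(M) = 841 + M (w(M) = -5 - (-846 - M) = -5 + (846 + M) = 841 + M)
w(k)/(-4546099) + 4815735/(-4327656) = (841 - 732)/(-4546099) + 4815735/(-4327656) = 109*(-1/4546099) + 4815735*(-1/4327656) = -109/4546099 - 1605245/1442552 = -7297759927423/6557984204648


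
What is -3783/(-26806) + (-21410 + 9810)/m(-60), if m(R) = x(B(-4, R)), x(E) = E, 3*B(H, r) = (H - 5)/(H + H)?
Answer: -191352727/6186 ≈ -30933.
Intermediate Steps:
B(H, r) = (-5 + H)/(6*H) (B(H, r) = ((H - 5)/(H + H))/3 = ((-5 + H)/((2*H)))/3 = ((-5 + H)*(1/(2*H)))/3 = ((-5 + H)/(2*H))/3 = (-5 + H)/(6*H))
m(R) = 3/8 (m(R) = (⅙)*(-5 - 4)/(-4) = (⅙)*(-¼)*(-9) = 3/8)
-3783/(-26806) + (-21410 + 9810)/m(-60) = -3783/(-26806) + (-21410 + 9810)/(3/8) = -3783*(-1/26806) - 11600*8/3 = 291/2062 - 92800/3 = -191352727/6186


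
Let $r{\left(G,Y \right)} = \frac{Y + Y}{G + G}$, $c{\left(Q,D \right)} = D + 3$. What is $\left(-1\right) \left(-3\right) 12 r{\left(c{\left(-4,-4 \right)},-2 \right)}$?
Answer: $72$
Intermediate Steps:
$c{\left(Q,D \right)} = 3 + D$
$r{\left(G,Y \right)} = \frac{Y}{G}$ ($r{\left(G,Y \right)} = \frac{2 Y}{2 G} = 2 Y \frac{1}{2 G} = \frac{Y}{G}$)
$\left(-1\right) \left(-3\right) 12 r{\left(c{\left(-4,-4 \right)},-2 \right)} = \left(-1\right) \left(-3\right) 12 \left(- \frac{2}{3 - 4}\right) = 3 \cdot 12 \left(- \frac{2}{-1}\right) = 36 \left(\left(-2\right) \left(-1\right)\right) = 36 \cdot 2 = 72$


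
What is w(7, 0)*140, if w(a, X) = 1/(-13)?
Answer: -140/13 ≈ -10.769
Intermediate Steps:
w(a, X) = -1/13
w(7, 0)*140 = -1/13*140 = -140/13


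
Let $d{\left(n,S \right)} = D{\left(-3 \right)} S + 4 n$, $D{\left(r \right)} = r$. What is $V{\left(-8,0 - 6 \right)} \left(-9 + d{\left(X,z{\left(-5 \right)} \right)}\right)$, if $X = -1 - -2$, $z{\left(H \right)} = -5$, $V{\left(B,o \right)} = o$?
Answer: $-60$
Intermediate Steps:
$X = 1$ ($X = -1 + 2 = 1$)
$d{\left(n,S \right)} = - 3 S + 4 n$
$V{\left(-8,0 - 6 \right)} \left(-9 + d{\left(X,z{\left(-5 \right)} \right)}\right) = \left(0 - 6\right) \left(-9 + \left(\left(-3\right) \left(-5\right) + 4 \cdot 1\right)\right) = \left(0 - 6\right) \left(-9 + \left(15 + 4\right)\right) = - 6 \left(-9 + 19\right) = \left(-6\right) 10 = -60$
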